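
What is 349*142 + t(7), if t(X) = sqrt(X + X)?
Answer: 49558 + sqrt(14) ≈ 49562.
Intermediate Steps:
t(X) = sqrt(2)*sqrt(X) (t(X) = sqrt(2*X) = sqrt(2)*sqrt(X))
349*142 + t(7) = 349*142 + sqrt(2)*sqrt(7) = 49558 + sqrt(14)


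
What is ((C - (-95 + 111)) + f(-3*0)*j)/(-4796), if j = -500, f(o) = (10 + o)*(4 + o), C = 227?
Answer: 1799/436 ≈ 4.1261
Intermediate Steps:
f(o) = (4 + o)*(10 + o)
((C - (-95 + 111)) + f(-3*0)*j)/(-4796) = ((227 - (-95 + 111)) + (40 + (-3*0)² + 14*(-3*0))*(-500))/(-4796) = ((227 - 1*16) + (40 + 0² + 14*0)*(-500))*(-1/4796) = ((227 - 16) + (40 + 0 + 0)*(-500))*(-1/4796) = (211 + 40*(-500))*(-1/4796) = (211 - 20000)*(-1/4796) = -19789*(-1/4796) = 1799/436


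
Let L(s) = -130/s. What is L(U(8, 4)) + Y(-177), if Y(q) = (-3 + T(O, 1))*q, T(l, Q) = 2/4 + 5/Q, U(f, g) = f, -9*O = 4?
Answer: -1835/4 ≈ -458.75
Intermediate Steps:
O = -4/9 (O = -⅑*4 = -4/9 ≈ -0.44444)
T(l, Q) = ½ + 5/Q (T(l, Q) = 2*(¼) + 5/Q = ½ + 5/Q)
Y(q) = 5*q/2 (Y(q) = (-3 + (½)*(10 + 1)/1)*q = (-3 + (½)*1*11)*q = (-3 + 11/2)*q = 5*q/2)
L(U(8, 4)) + Y(-177) = -130/8 + (5/2)*(-177) = -130*⅛ - 885/2 = -65/4 - 885/2 = -1835/4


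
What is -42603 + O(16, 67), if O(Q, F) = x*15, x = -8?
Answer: -42723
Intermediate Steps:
O(Q, F) = -120 (O(Q, F) = -8*15 = -120)
-42603 + O(16, 67) = -42603 - 120 = -42723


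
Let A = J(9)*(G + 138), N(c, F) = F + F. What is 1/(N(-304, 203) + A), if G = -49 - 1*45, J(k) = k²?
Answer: 1/3970 ≈ 0.00025189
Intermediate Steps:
G = -94 (G = -49 - 45 = -94)
N(c, F) = 2*F
A = 3564 (A = 9²*(-94 + 138) = 81*44 = 3564)
1/(N(-304, 203) + A) = 1/(2*203 + 3564) = 1/(406 + 3564) = 1/3970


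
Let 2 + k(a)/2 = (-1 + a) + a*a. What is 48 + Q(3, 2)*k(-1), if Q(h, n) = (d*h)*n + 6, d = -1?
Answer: 48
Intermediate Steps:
Q(h, n) = 6 - h*n (Q(h, n) = (-h)*n + 6 = -h*n + 6 = 6 - h*n)
k(a) = -6 + 2*a + 2*a² (k(a) = -4 + 2*((-1 + a) + a*a) = -4 + 2*((-1 + a) + a²) = -4 + 2*(-1 + a + a²) = -4 + (-2 + 2*a + 2*a²) = -6 + 2*a + 2*a²)
48 + Q(3, 2)*k(-1) = 48 + (6 - 1*3*2)*(-6 + 2*(-1) + 2*(-1)²) = 48 + (6 - 6)*(-6 - 2 + 2*1) = 48 + 0*(-6 - 2 + 2) = 48 + 0*(-6) = 48 + 0 = 48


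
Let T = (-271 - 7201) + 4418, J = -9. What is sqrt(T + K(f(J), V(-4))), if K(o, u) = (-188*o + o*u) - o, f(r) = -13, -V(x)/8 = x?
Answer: I*sqrt(1013) ≈ 31.828*I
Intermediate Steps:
V(x) = -8*x
T = -3054 (T = -7472 + 4418 = -3054)
K(o, u) = -189*o + o*u
sqrt(T + K(f(J), V(-4))) = sqrt(-3054 - 13*(-189 - 8*(-4))) = sqrt(-3054 - 13*(-189 + 32)) = sqrt(-3054 - 13*(-157)) = sqrt(-3054 + 2041) = sqrt(-1013) = I*sqrt(1013)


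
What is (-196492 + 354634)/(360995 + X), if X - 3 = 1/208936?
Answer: 11013852304/25141826043 ≈ 0.43807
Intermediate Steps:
X = 626809/208936 (X = 3 + 1/208936 = 626809/208936 ≈ 3.0000)
(-196492 + 354634)/(360995 + X) = (-196492 + 354634)/(360995 + 626809/208936) = 158142/(75425478129/208936) = 158142*(208936/75425478129) = 11013852304/25141826043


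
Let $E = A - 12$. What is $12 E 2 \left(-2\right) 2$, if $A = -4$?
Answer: $1536$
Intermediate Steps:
$E = -16$ ($E = -4 - 12 = -16$)
$12 E 2 \left(-2\right) 2 = 12 \left(-16\right) 2 \left(-2\right) 2 = - 192 \left(\left(-4\right) 2\right) = \left(-192\right) \left(-8\right) = 1536$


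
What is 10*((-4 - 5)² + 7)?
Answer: 880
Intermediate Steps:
10*((-4 - 5)² + 7) = 10*((-9)² + 7) = 10*(81 + 7) = 10*88 = 880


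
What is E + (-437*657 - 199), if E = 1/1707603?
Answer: -490608002723/1707603 ≈ -2.8731e+5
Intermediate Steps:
E = 1/1707603 ≈ 5.8562e-7
E + (-437*657 - 199) = 1/1707603 + (-437*657 - 199) = 1/1707603 + (-287109 - 199) = 1/1707603 - 287308 = -490608002723/1707603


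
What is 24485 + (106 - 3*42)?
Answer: 24465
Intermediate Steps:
24485 + (106 - 3*42) = 24485 + (106 - 126) = 24485 - 20 = 24465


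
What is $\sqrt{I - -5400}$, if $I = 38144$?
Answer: $2 \sqrt{10886} \approx 208.67$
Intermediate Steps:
$\sqrt{I - -5400} = \sqrt{38144 - -5400} = \sqrt{38144 + 5400} = \sqrt{43544} = 2 \sqrt{10886}$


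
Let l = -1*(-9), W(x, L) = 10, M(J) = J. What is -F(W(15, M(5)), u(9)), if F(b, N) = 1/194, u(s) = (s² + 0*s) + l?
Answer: -1/194 ≈ -0.0051546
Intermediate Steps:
l = 9
u(s) = 9 + s² (u(s) = (s² + 0*s) + 9 = (s² + 0) + 9 = s² + 9 = 9 + s²)
F(b, N) = 1/194
-F(W(15, M(5)), u(9)) = -1*1/194 = -1/194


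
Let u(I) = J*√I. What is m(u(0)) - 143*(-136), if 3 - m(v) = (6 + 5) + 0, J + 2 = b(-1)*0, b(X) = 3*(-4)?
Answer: 19440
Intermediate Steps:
b(X) = -12
J = -2 (J = -2 - 12*0 = -2 + 0 = -2)
u(I) = -2*√I
m(v) = -8 (m(v) = 3 - ((6 + 5) + 0) = 3 - (11 + 0) = 3 - 1*11 = 3 - 11 = -8)
m(u(0)) - 143*(-136) = -8 - 143*(-136) = -8 + 19448 = 19440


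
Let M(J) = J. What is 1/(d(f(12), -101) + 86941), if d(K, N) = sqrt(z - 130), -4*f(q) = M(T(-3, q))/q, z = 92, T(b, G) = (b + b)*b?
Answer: 86941/7558737519 - I*sqrt(38)/7558737519 ≈ 1.1502e-5 - 8.1554e-10*I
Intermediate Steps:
T(b, G) = 2*b**2 (T(b, G) = (2*b)*b = 2*b**2)
f(q) = -9/(2*q) (f(q) = -2*(-3)**2/(4*q) = -2*9/(4*q) = -9/(2*q))
d(K, N) = I*sqrt(38) (d(K, N) = sqrt(92 - 130) = sqrt(-38) = I*sqrt(38))
1/(d(f(12), -101) + 86941) = 1/(I*sqrt(38) + 86941) = 1/(86941 + I*sqrt(38))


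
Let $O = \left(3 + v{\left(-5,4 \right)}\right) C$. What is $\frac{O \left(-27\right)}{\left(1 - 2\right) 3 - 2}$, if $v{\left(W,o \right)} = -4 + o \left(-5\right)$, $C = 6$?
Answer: $- \frac{3402}{5} \approx -680.4$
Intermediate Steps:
$v{\left(W,o \right)} = -4 - 5 o$
$O = -126$ ($O = \left(3 - 24\right) 6 = \left(-21\right) 6 = -126$)
$\frac{O \left(-27\right)}{\left(1 - 2\right) 3 - 2} = \frac{\left(-126\right) \left(-27\right)}{\left(1 - 2\right) 3 - 2} = \frac{3402}{\left(-1\right) 3 - 2} = \frac{3402}{-3 - 2} = \frac{3402}{-5} = 3402 \left(- \frac{1}{5}\right) = - \frac{3402}{5}$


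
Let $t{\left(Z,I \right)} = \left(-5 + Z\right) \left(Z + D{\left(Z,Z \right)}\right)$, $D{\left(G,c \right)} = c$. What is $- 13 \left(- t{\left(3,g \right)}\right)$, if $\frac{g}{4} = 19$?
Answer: $-156$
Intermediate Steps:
$g = 76$ ($g = 4 \cdot 19 = 76$)
$t{\left(Z,I \right)} = 2 Z \left(-5 + Z\right)$ ($t{\left(Z,I \right)} = \left(-5 + Z\right) \left(Z + Z\right) = \left(-5 + Z\right) 2 Z = 2 Z \left(-5 + Z\right)$)
$- 13 \left(- t{\left(3,g \right)}\right) = - 13 \left(- 2 \cdot 3 \left(-5 + 3\right)\right) = - 13 \left(- 2 \cdot 3 \left(-2\right)\right) = - 13 \left(\left(-1\right) \left(-12\right)\right) = \left(-13\right) 12 = -156$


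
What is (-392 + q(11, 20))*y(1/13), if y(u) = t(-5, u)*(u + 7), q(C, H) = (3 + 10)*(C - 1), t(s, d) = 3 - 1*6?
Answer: 72312/13 ≈ 5562.5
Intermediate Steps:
t(s, d) = -3 (t(s, d) = 3 - 6 = -3)
q(C, H) = -13 + 13*C (q(C, H) = 13*(-1 + C) = -13 + 13*C)
y(u) = -21 - 3*u (y(u) = -3*(u + 7) = -3*(7 + u) = -21 - 3*u)
(-392 + q(11, 20))*y(1/13) = (-392 + (-13 + 13*11))*(-21 - 3/13) = (-392 + (-13 + 143))*(-21 - 3*1/13) = (-392 + 130)*(-21 - 3/13) = -262*(-276/13) = 72312/13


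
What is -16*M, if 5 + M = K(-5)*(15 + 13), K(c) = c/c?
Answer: -368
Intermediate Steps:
K(c) = 1
M = 23 (M = -5 + 1*(15 + 13) = -5 + 1*28 = -5 + 28 = 23)
-16*M = -16*23 = -368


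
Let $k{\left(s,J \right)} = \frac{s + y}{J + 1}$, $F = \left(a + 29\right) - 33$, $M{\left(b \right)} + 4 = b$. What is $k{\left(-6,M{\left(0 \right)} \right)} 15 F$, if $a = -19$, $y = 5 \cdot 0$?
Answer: $-690$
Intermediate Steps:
$y = 0$
$M{\left(b \right)} = -4 + b$
$F = -23$ ($F = \left(-19 + 29\right) - 33 = 10 - 33 = -23$)
$k{\left(s,J \right)} = \frac{s}{1 + J}$ ($k{\left(s,J \right)} = \frac{s + 0}{J + 1} = \frac{s}{1 + J}$)
$k{\left(-6,M{\left(0 \right)} \right)} 15 F = - \frac{6}{1 + \left(-4 + 0\right)} 15 \left(-23\right) = - \frac{6}{1 - 4} \cdot 15 \left(-23\right) = - \frac{6}{-3} \cdot 15 \left(-23\right) = \left(-6\right) \left(- \frac{1}{3}\right) 15 \left(-23\right) = 2 \cdot 15 \left(-23\right) = 30 \left(-23\right) = -690$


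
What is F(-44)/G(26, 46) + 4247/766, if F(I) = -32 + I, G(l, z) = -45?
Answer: 249331/34470 ≈ 7.2333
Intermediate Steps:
F(-44)/G(26, 46) + 4247/766 = (-32 - 44)/(-45) + 4247/766 = -76*(-1/45) + 4247*(1/766) = 76/45 + 4247/766 = 249331/34470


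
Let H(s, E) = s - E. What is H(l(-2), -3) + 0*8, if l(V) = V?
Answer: 1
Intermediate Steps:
H(l(-2), -3) + 0*8 = (-2 - 1*(-3)) + 0*8 = (-2 + 3) + 0 = 1 + 0 = 1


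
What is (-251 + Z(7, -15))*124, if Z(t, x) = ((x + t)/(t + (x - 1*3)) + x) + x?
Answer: -382292/11 ≈ -34754.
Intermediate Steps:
Z(t, x) = 2*x + (t + x)/(-3 + t + x) (Z(t, x) = ((t + x)/(t + (x - 3)) + x) + x = ((t + x)/(t + (-3 + x)) + x) + x = ((t + x)/(-3 + t + x) + x) + x = (x + (t + x)/(-3 + t + x)) + x = 2*x + (t + x)/(-3 + t + x))
(-251 + Z(7, -15))*124 = (-251 + (7 - 5*(-15) + 2*(-15)² + 2*7*(-15))/(-3 + 7 - 15))*124 = (-251 + (7 + 75 + 2*225 - 210)/(-11))*124 = (-251 - (7 + 75 + 450 - 210)/11)*124 = (-251 - 1/11*322)*124 = (-251 - 322/11)*124 = -3083/11*124 = -382292/11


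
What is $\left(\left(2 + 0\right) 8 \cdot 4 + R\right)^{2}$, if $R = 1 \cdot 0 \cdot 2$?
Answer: $4096$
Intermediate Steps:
$R = 0$ ($R = 0 \cdot 2 = 0$)
$\left(\left(2 + 0\right) 8 \cdot 4 + R\right)^{2} = \left(\left(2 + 0\right) 8 \cdot 4 + 0\right)^{2} = \left(2 \cdot 8 \cdot 4 + 0\right)^{2} = \left(16 \cdot 4 + 0\right)^{2} = \left(64 + 0\right)^{2} = 64^{2} = 4096$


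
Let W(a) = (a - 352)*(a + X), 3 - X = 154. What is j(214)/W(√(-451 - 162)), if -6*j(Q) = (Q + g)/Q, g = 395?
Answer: -10665417/1247808764264 - 102109*I*√613/1247808764264 ≈ -8.5473e-6 - 2.026e-6*I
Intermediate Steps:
X = -151 (X = 3 - 1*154 = 3 - 154 = -151)
j(Q) = -(395 + Q)/(6*Q) (j(Q) = -(Q + 395)/(6*Q) = -(395 + Q)/(6*Q))
W(a) = (-352 + a)*(-151 + a) (W(a) = (a - 352)*(a - 151) = (-352 + a)*(-151 + a))
j(214)/W(√(-451 - 162)) = ((⅙)*(-395 - 1*214)/214)/(53152 + (√(-451 - 162))² - 503*√(-451 - 162)) = ((⅙)*(1/214)*(-395 - 214))/(53152 + (√(-613))² - 503*I*√613) = ((⅙)*(1/214)*(-609))/(53152 + (I*√613)² - 503*I*√613) = -203/(428*(53152 - 613 - 503*I*√613)) = -203/(428*(52539 - 503*I*√613))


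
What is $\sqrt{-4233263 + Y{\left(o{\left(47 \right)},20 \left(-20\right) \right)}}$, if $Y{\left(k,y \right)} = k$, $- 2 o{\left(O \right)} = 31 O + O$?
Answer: $i \sqrt{4234015} \approx 2057.7 i$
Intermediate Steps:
$o{\left(O \right)} = - 16 O$ ($o{\left(O \right)} = - \frac{31 O + O}{2} = - \frac{32 O}{2} = - 16 O$)
$\sqrt{-4233263 + Y{\left(o{\left(47 \right)},20 \left(-20\right) \right)}} = \sqrt{-4233263 - 752} = \sqrt{-4234015} = i \sqrt{4234015}$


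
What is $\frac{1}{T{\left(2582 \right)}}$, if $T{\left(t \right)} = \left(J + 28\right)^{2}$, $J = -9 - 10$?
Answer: $\frac{1}{81} \approx 0.012346$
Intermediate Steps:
$J = -19$ ($J = -9 - 10 = -19$)
$T{\left(t \right)} = 81$ ($T{\left(t \right)} = \left(-19 + 28\right)^{2} = 9^{2} = 81$)
$\frac{1}{T{\left(2582 \right)}} = \frac{1}{81}$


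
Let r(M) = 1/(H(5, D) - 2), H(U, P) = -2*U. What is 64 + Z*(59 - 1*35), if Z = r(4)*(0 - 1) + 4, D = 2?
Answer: 162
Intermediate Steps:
r(M) = -1/12 (r(M) = 1/(-2*5 - 2) = 1/(-10 - 2) = 1/(-12) = -1/12)
Z = 49/12 (Z = -(0 - 1)/12 + 4 = -1/12*(-1) + 4 = 1/12 + 4 = 49/12 ≈ 4.0833)
64 + Z*(59 - 1*35) = 64 + 49*(59 - 1*35)/12 = 64 + 49*(59 - 35)/12 = 64 + (49/12)*24 = 64 + 98 = 162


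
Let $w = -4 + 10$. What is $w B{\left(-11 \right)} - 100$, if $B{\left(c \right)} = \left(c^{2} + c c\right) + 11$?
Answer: $1418$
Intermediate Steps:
$B{\left(c \right)} = 11 + 2 c^{2}$ ($B{\left(c \right)} = \left(c^{2} + c^{2}\right) + 11 = 2 c^{2} + 11 = 11 + 2 c^{2}$)
$w = 6$
$w B{\left(-11 \right)} - 100 = 6 \left(11 + 2 \left(-11\right)^{2}\right) - 100 = 6 \left(11 + 2 \cdot 121\right) - 100 = 6 \left(11 + 242\right) - 100 = 6 \cdot 253 - 100 = 1518 - 100 = 1418$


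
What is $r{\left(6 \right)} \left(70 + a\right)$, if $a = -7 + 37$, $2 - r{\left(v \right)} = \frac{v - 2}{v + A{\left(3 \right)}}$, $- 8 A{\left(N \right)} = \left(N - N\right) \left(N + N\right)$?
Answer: $\frac{400}{3} \approx 133.33$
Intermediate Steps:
$A{\left(N \right)} = 0$ ($A{\left(N \right)} = - \frac{\left(N - N\right) \left(N + N\right)}{8} = - \frac{0 \cdot 2 N}{8} = \left(- \frac{1}{8}\right) 0 = 0$)
$r{\left(v \right)} = 2 - \frac{-2 + v}{v}$ ($r{\left(v \right)} = 2 - \frac{v - 2}{v + 0} = 2 - \frac{-2 + v}{v}$)
$a = 30$
$r{\left(6 \right)} \left(70 + a\right) = \frac{2 + 6}{6} \left(70 + 30\right) = \frac{1}{6} \cdot 8 \cdot 100 = \frac{4}{3} \cdot 100 = \frac{400}{3}$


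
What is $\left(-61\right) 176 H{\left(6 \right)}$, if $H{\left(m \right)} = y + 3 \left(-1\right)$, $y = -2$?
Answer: $53680$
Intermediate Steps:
$H{\left(m \right)} = -5$ ($H{\left(m \right)} = -2 + 3 \left(-1\right) = -2 - 3 = -5$)
$\left(-61\right) 176 H{\left(6 \right)} = \left(-61\right) 176 \left(-5\right) = \left(-10736\right) \left(-5\right) = 53680$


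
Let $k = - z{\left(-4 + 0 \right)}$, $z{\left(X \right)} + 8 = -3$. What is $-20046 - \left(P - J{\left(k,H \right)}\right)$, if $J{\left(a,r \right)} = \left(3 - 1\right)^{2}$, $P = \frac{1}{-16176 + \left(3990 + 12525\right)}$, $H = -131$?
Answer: $- \frac{6794239}{339} \approx -20042.0$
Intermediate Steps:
$z{\left(X \right)} = -11$ ($z{\left(X \right)} = -8 - 3 = -11$)
$P = \frac{1}{339}$ ($P = \frac{1}{-16176 + 16515} = \frac{1}{339} \approx 0.0029499$)
$k = 11$ ($k = \left(-1\right) \left(-11\right) = 11$)
$J{\left(a,r \right)} = 4$ ($J{\left(a,r \right)} = 2^{2} = 4$)
$-20046 - \left(P - J{\left(k,H \right)}\right) = -20046 + \left(4 - \frac{1}{339}\right) = -20046 + \frac{1355}{339} = - \frac{6794239}{339}$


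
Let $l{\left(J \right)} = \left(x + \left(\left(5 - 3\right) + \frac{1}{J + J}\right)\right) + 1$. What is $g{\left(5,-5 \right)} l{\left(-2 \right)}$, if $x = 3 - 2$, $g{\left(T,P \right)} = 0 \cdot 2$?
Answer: $0$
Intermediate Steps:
$g{\left(T,P \right)} = 0$
$x = 1$
$l{\left(J \right)} = 4 + \frac{1}{2 J}$ ($l{\left(J \right)} = \left(1 + \left(\left(5 - 3\right) + \frac{1}{J + J}\right)\right) + 1 = \left(1 + \left(2 + \frac{1}{2 J}\right)\right) + 1 = \left(3 + \frac{1}{2 J}\right) + 1 = 4 + \frac{1}{2 J}$)
$g{\left(5,-5 \right)} l{\left(-2 \right)} = 0 \left(4 + \frac{1}{2 \left(-2\right)}\right) = 0 \left(4 + \frac{1}{2} \left(- \frac{1}{2}\right)\right) = 0 \left(4 - \frac{1}{4}\right) = 0 \cdot \frac{15}{4} = 0$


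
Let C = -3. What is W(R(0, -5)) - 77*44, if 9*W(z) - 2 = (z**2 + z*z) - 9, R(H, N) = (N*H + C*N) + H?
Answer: -30049/9 ≈ -3338.8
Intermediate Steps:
R(H, N) = H - 3*N + H*N (R(H, N) = (N*H - 3*N) + H = (H*N - 3*N) + H = (-3*N + H*N) + H = H - 3*N + H*N)
W(z) = -7/9 + 2*z**2/9 (W(z) = 2/9 + ((z**2 + z*z) - 9)/9 = 2/9 + ((z**2 + z**2) - 9)/9 = 2/9 + (2*z**2 - 9)/9 = 2/9 + (-9 + 2*z**2)/9 = 2/9 + (-1 + 2*z**2/9) = -7/9 + 2*z**2/9)
W(R(0, -5)) - 77*44 = (-7/9 + 2*(0 - 3*(-5) + 0*(-5))**2/9) - 77*44 = (-7/9 + 2*(0 + 15 + 0)**2/9) - 3388 = (-7/9 + (2/9)*15**2) - 3388 = (-7/9 + (2/9)*225) - 3388 = (-7/9 + 50) - 3388 = 443/9 - 3388 = -30049/9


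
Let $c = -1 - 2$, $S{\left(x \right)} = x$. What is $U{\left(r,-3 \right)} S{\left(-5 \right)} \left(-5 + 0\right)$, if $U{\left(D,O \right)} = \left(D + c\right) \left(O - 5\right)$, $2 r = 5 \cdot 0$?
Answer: $600$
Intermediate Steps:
$r = 0$ ($r = \frac{5 \cdot 0}{2} = \frac{1}{2} \cdot 0 = 0$)
$c = -3$
$U{\left(D,O \right)} = \left(-5 + O\right) \left(-3 + D\right)$ ($U{\left(D,O \right)} = \left(D - 3\right) \left(O - 5\right) = \left(-3 + D\right) \left(-5 + O\right) = \left(-5 + O\right) \left(-3 + D\right)$)
$U{\left(r,-3 \right)} S{\left(-5 \right)} \left(-5 + 0\right) = \left(15 - 0 - -9 + 0 \left(-3\right)\right) \left(-5\right) \left(-5 + 0\right) = \left(15 + 0 + 9 + 0\right) \left(-5\right) \left(-5\right) = 24 \left(-5\right) \left(-5\right) = \left(-120\right) \left(-5\right) = 600$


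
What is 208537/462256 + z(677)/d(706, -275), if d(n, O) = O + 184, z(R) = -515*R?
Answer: 161186842547/42065296 ≈ 3831.8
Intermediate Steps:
d(n, O) = 184 + O
208537/462256 + z(677)/d(706, -275) = 208537/462256 + (-515*677)/(184 - 275) = 208537*(1/462256) - 348655/(-91) = 208537/462256 - 348655*(-1/91) = 208537/462256 + 348655/91 = 161186842547/42065296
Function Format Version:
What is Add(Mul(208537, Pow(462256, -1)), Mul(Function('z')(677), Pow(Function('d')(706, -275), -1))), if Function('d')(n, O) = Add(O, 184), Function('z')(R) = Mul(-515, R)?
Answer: Rational(161186842547, 42065296) ≈ 3831.8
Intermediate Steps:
Function('d')(n, O) = Add(184, O)
Add(Mul(208537, Pow(462256, -1)), Mul(Function('z')(677), Pow(Function('d')(706, -275), -1))) = Add(Mul(208537, Pow(462256, -1)), Mul(Mul(-515, 677), Pow(Add(184, -275), -1))) = Add(Mul(208537, Rational(1, 462256)), Mul(-348655, Pow(-91, -1))) = Add(Rational(208537, 462256), Mul(-348655, Rational(-1, 91))) = Add(Rational(208537, 462256), Rational(348655, 91)) = Rational(161186842547, 42065296)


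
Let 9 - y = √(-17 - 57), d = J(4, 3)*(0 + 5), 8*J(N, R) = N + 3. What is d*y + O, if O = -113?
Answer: -589/8 - 35*I*√74/8 ≈ -73.625 - 37.635*I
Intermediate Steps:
J(N, R) = 3/8 + N/8 (J(N, R) = (N + 3)/8 = (3 + N)/8 = 3/8 + N/8)
d = 35/8 (d = (3/8 + (⅛)*4)*(0 + 5) = (3/8 + ½)*5 = (7/8)*5 = 35/8 ≈ 4.3750)
y = 9 - I*√74 (y = 9 - √(-17 - 57) = 9 - √(-74) = 9 - I*√74 ≈ 9.0 - 8.6023*I)
d*y + O = 35*(9 - I*√74)/8 - 113 = (315/8 - 35*I*√74/8) - 113 = -589/8 - 35*I*√74/8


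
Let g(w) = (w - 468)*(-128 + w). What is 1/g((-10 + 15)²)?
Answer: 1/45629 ≈ 2.1916e-5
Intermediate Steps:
g(w) = (-468 + w)*(-128 + w)
1/g((-10 + 15)²) = 1/(59904 + ((-10 + 15)²)² - 596*(-10 + 15)²) = 1/(59904 + (5²)² - 596*5²) = 1/(59904 + 25² - 596*25) = 1/(59904 + 625 - 14900) = 1/45629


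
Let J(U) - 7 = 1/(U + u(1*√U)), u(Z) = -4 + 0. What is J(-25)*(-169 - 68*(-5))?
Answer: 34542/29 ≈ 1191.1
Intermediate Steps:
u(Z) = -4
J(U) = 7 + 1/(-4 + U) (J(U) = 7 + 1/(U - 4) = 7 + 1/(-4 + U))
J(-25)*(-169 - 68*(-5)) = ((-27 + 7*(-25))/(-4 - 25))*(-169 - 68*(-5)) = ((-27 - 175)/(-29))*(-169 + 340) = -1/29*(-202)*171 = (202/29)*171 = 34542/29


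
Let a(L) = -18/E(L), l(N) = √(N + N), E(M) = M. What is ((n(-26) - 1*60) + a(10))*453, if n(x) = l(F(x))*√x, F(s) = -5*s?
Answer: -139977/5 + 11778*I*√10 ≈ -27995.0 + 37245.0*I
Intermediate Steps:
l(N) = √2*√N (l(N) = √(2*N) = √2*√N)
n(x) = √10*√x*√(-x) (n(x) = (√2*√(-5*x))*√x = (√2*(√5*√(-x)))*√x = (√10*√(-x))*√x = √10*√x*√(-x))
a(L) = -18/L
((n(-26) - 1*60) + a(10))*453 = ((√10*√(-26)*√(-1*(-26)) - 1*60) - 18/10)*453 = ((√10*(I*√26)*√26 - 60) - 18*⅒)*453 = ((26*I*√10 - 60) - 9/5)*453 = ((-60 + 26*I*√10) - 9/5)*453 = (-309/5 + 26*I*√10)*453 = -139977/5 + 11778*I*√10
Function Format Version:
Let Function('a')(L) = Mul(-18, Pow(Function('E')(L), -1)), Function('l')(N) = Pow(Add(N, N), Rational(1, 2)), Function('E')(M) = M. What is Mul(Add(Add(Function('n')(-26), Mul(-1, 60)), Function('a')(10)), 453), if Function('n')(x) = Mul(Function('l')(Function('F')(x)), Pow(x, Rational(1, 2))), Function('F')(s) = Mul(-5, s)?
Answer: Add(Rational(-139977, 5), Mul(11778, I, Pow(10, Rational(1, 2)))) ≈ Add(-27995., Mul(37245., I))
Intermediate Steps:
Function('l')(N) = Mul(Pow(2, Rational(1, 2)), Pow(N, Rational(1, 2))) (Function('l')(N) = Pow(Mul(2, N), Rational(1, 2)) = Mul(Pow(2, Rational(1, 2)), Pow(N, Rational(1, 2))))
Function('n')(x) = Mul(Pow(10, Rational(1, 2)), Pow(x, Rational(1, 2)), Pow(Mul(-1, x), Rational(1, 2))) (Function('n')(x) = Mul(Mul(Pow(2, Rational(1, 2)), Pow(Mul(-5, x), Rational(1, 2))), Pow(x, Rational(1, 2))) = Mul(Mul(Pow(2, Rational(1, 2)), Mul(Pow(5, Rational(1, 2)), Pow(Mul(-1, x), Rational(1, 2)))), Pow(x, Rational(1, 2))) = Mul(Mul(Pow(10, Rational(1, 2)), Pow(Mul(-1, x), Rational(1, 2))), Pow(x, Rational(1, 2))) = Mul(Pow(10, Rational(1, 2)), Pow(x, Rational(1, 2)), Pow(Mul(-1, x), Rational(1, 2))))
Function('a')(L) = Mul(-18, Pow(L, -1))
Mul(Add(Add(Function('n')(-26), Mul(-1, 60)), Function('a')(10)), 453) = Mul(Add(Add(Mul(Pow(10, Rational(1, 2)), Pow(-26, Rational(1, 2)), Pow(Mul(-1, -26), Rational(1, 2))), Mul(-1, 60)), Mul(-18, Pow(10, -1))), 453) = Mul(Add(Add(Mul(Pow(10, Rational(1, 2)), Mul(I, Pow(26, Rational(1, 2))), Pow(26, Rational(1, 2))), -60), Mul(-18, Rational(1, 10))), 453) = Mul(Add(Add(Mul(26, I, Pow(10, Rational(1, 2))), -60), Rational(-9, 5)), 453) = Mul(Add(Add(-60, Mul(26, I, Pow(10, Rational(1, 2)))), Rational(-9, 5)), 453) = Mul(Add(Rational(-309, 5), Mul(26, I, Pow(10, Rational(1, 2)))), 453) = Add(Rational(-139977, 5), Mul(11778, I, Pow(10, Rational(1, 2))))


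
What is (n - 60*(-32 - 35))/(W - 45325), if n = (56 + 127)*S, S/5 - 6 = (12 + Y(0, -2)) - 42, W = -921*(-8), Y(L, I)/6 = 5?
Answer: -9510/37957 ≈ -0.25055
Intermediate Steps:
Y(L, I) = 30 (Y(L, I) = 6*5 = 30)
W = 7368
S = 30 (S = 30 + 5*((12 + 30) - 42) = 30 + 5*(42 - 42) = 30 + 5*0 = 30 + 0 = 30)
n = 5490 (n = (56 + 127)*30 = 183*30 = 5490)
(n - 60*(-32 - 35))/(W - 45325) = (5490 - 60*(-32 - 35))/(7368 - 45325) = (5490 - 60*(-67))/(-37957) = (5490 + 4020)*(-1/37957) = 9510*(-1/37957) = -9510/37957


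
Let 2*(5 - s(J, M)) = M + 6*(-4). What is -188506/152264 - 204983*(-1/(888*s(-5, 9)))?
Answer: 909972341/52816575 ≈ 17.229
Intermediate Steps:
s(J, M) = 17 - M/2 (s(J, M) = 5 - (M + 6*(-4))/2 = 5 - (M - 24)/2 = 5 - (-24 + M)/2 = 5 + (12 - M/2) = 17 - M/2)
-188506/152264 - 204983*(-1/(888*s(-5, 9))) = -188506/152264 - 204983*(-1/(888*(17 - ½*9))) = -188506*1/152264 - 204983*(-1/(888*(17 - 9/2))) = -94253/76132 - 204983/((-888*25/2)) = -94253/76132 - 204983/(-11100) = -94253/76132 - 204983*(-1/11100) = -94253/76132 + 204983/11100 = 909972341/52816575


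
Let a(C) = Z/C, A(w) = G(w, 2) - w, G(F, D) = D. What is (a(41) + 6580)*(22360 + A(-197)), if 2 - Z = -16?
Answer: 6086373082/41 ≈ 1.4845e+8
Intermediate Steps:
Z = 18 (Z = 2 - 1*(-16) = 2 + 16 = 18)
A(w) = 2 - w
a(C) = 18/C
(a(41) + 6580)*(22360 + A(-197)) = (18/41 + 6580)*(22360 + (2 - 1*(-197))) = (18*(1/41) + 6580)*(22360 + (2 + 197)) = (18/41 + 6580)*(22360 + 199) = (269798/41)*22559 = 6086373082/41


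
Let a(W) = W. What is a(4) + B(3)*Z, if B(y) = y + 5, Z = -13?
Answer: -100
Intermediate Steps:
B(y) = 5 + y
a(4) + B(3)*Z = 4 + (5 + 3)*(-13) = 4 + 8*(-13) = 4 - 104 = -100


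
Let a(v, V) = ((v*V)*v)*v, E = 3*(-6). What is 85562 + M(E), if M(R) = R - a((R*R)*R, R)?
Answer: -3570467141080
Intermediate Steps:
E = -18
a(v, V) = V*v³ (a(v, V) = ((V*v)*v)*v = (V*v²)*v = V*v³)
M(R) = R - R¹⁰ (M(R) = R - R*((R*R)*R)³ = R - R*(R²*R)³ = R - R*(R³)³ = R - R*R⁹ = R - R¹⁰)
85562 + M(E) = 85562 + (-18 - 1*(-18)¹⁰) = 85562 + (-18 - 1*3570467226624) = 85562 + (-18 - 3570467226624) = 85562 - 3570467226642 = -3570467141080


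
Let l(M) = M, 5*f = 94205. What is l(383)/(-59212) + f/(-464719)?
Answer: -1293600669/27516941428 ≈ -0.047011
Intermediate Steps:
f = 18841 (f = (⅕)*94205 = 18841)
l(383)/(-59212) + f/(-464719) = 383/(-59212) + 18841/(-464719) = 383*(-1/59212) + 18841*(-1/464719) = -383/59212 - 18841/464719 = -1293600669/27516941428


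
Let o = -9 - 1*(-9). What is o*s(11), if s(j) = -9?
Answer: 0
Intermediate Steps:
o = 0 (o = -9 + 9 = 0)
o*s(11) = 0*(-9) = 0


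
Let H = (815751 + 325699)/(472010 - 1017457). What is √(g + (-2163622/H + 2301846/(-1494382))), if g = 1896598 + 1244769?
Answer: √30371117710384986753238213083/85288116695 ≈ 2043.3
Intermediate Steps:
H = -1141450/545447 (H = 1141450/(-545447) = 1141450*(-1/545447) = -1141450/545447 ≈ -2.0927)
g = 3141367
√(g + (-2163622/H + 2301846/(-1494382))) = √(3141367 + (-2163622/(-1141450/545447) + 2301846/(-1494382))) = √(3141367 + (-2163622*(-545447/1141450) + 2301846*(-1/1494382))) = √(3141367 + (590070564517/570725 - 1150923/747191)) = √(3141367 + 440894758311492572/426440583475) = √(1780501134700602897/426440583475) = √30371117710384986753238213083/85288116695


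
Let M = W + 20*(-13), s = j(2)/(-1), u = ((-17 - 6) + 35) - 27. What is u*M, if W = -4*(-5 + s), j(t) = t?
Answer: 3480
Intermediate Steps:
u = -15 (u = (-23 + 35) - 27 = 12 - 27 = -15)
s = -2 (s = 2/(-1) = 2*(-1) = -2)
W = 28 (W = -4*(-5 - 2) = -4*(-7) = 28)
M = -232 (M = 28 + 20*(-13) = 28 - 260 = -232)
u*M = -15*(-232) = 3480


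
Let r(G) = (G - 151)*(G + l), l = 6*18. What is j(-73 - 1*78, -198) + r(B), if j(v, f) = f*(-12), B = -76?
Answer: -4888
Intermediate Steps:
l = 108
j(v, f) = -12*f
r(G) = (-151 + G)*(108 + G) (r(G) = (G - 151)*(G + 108) = (-151 + G)*(108 + G))
j(-73 - 1*78, -198) + r(B) = -12*(-198) + (-16308 + (-76)² - 43*(-76)) = 2376 + (-16308 + 5776 + 3268) = 2376 - 7264 = -4888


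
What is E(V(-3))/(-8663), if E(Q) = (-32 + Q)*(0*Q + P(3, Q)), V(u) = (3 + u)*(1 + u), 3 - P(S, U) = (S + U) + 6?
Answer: -192/8663 ≈ -0.022163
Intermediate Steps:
P(S, U) = -3 - S - U (P(S, U) = 3 - ((S + U) + 6) = 3 - (6 + S + U) = 3 + (-6 - S - U) = -3 - S - U)
V(u) = (1 + u)*(3 + u)
E(Q) = (-32 + Q)*(-6 - Q) (E(Q) = (-32 + Q)*(0*Q + (-3 - 1*3 - Q)) = (-32 + Q)*(0 + (-3 - 3 - Q)) = (-32 + Q)*(0 + (-6 - Q)) = (-32 + Q)*(-6 - Q))
E(V(-3))/(-8663) = -(-32 + (3 + (-3)² + 4*(-3)))*(6 + (3 + (-3)² + 4*(-3)))/(-8663) = -(-32 + (3 + 9 - 12))*(6 + (3 + 9 - 12))*(-1/8663) = -(-32 + 0)*(6 + 0)*(-1/8663) = -1*(-32)*6*(-1/8663) = 192*(-1/8663) = -192/8663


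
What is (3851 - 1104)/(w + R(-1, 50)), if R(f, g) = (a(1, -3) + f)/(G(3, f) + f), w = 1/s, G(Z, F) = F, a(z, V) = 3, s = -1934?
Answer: -5312698/1935 ≈ -2745.6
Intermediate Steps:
w = -1/1934 (w = 1/(-1934) = -1/1934 ≈ -0.00051706)
R(f, g) = (3 + f)/(2*f) (R(f, g) = (3 + f)/(f + f) = (3 + f)/((2*f)) = (3 + f)*(1/(2*f)) = (3 + f)/(2*f))
(3851 - 1104)/(w + R(-1, 50)) = (3851 - 1104)/(-1/1934 + (1/2)*(3 - 1)/(-1)) = 2747/(-1/1934 + (1/2)*(-1)*2) = 2747/(-1/1934 - 1) = 2747/(-1935/1934) = 2747*(-1934/1935) = -5312698/1935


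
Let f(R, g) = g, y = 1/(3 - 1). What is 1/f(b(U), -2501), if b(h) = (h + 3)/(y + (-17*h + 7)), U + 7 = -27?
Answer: -1/2501 ≈ -0.00039984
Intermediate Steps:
y = ½ (y = 1/2 = ½ ≈ 0.50000)
U = -34 (U = -7 - 27 = -34)
b(h) = (3 + h)/(15/2 - 17*h) (b(h) = (h + 3)/(½ + (-17*h + 7)) = (3 + h)/(½ + (7 - 17*h)) = (3 + h)/(15/2 - 17*h))
1/f(b(U), -2501) = 1/(-2501) = -1/2501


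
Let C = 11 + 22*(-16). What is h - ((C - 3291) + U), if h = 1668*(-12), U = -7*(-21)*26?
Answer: -20206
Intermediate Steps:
U = 3822 (U = 147*26 = 3822)
C = -341 (C = 11 - 352 = -341)
h = -20016
h - ((C - 3291) + U) = -20016 - ((-341 - 3291) + 3822) = -20016 - (-3632 + 3822) = -20016 - 1*190 = -20016 - 190 = -20206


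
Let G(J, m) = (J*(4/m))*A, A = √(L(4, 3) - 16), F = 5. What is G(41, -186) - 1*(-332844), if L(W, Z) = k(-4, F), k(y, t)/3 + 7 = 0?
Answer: 332844 - 82*I*√37/93 ≈ 3.3284e+5 - 5.3633*I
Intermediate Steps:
k(y, t) = -21 (k(y, t) = -21 + 3*0 = -21 + 0 = -21)
L(W, Z) = -21
A = I*√37 (A = √(-21 - 16) = √(-37) = I*√37 ≈ 6.0828*I)
G(J, m) = 4*I*J*√37/m (G(J, m) = (J*(4/m))*(I*√37) = (4*J/m)*(I*√37) = 4*I*J*√37/m)
G(41, -186) - 1*(-332844) = 4*I*41*√37/(-186) - 1*(-332844) = 4*I*41*√37*(-1/186) + 332844 = -82*I*√37/93 + 332844 = 332844 - 82*I*√37/93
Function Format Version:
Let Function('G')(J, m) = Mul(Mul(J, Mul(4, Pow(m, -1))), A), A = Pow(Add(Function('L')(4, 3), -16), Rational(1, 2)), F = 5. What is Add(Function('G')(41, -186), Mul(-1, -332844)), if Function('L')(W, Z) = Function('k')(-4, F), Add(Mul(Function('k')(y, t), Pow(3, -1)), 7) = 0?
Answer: Add(332844, Mul(Rational(-82, 93), I, Pow(37, Rational(1, 2)))) ≈ Add(3.3284e+5, Mul(-5.3633, I))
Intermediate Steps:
Function('k')(y, t) = -21 (Function('k')(y, t) = Add(-21, Mul(3, 0)) = Add(-21, 0) = -21)
Function('L')(W, Z) = -21
A = Mul(I, Pow(37, Rational(1, 2))) (A = Pow(Add(-21, -16), Rational(1, 2)) = Pow(-37, Rational(1, 2)) = Mul(I, Pow(37, Rational(1, 2))) ≈ Mul(6.0828, I))
Function('G')(J, m) = Mul(4, I, J, Pow(37, Rational(1, 2)), Pow(m, -1)) (Function('G')(J, m) = Mul(Mul(J, Mul(4, Pow(m, -1))), Mul(I, Pow(37, Rational(1, 2)))) = Mul(Mul(4, J, Pow(m, -1)), Mul(I, Pow(37, Rational(1, 2)))) = Mul(4, I, J, Pow(37, Rational(1, 2)), Pow(m, -1)))
Add(Function('G')(41, -186), Mul(-1, -332844)) = Add(Mul(4, I, 41, Pow(37, Rational(1, 2)), Pow(-186, -1)), Mul(-1, -332844)) = Add(Mul(4, I, 41, Pow(37, Rational(1, 2)), Rational(-1, 186)), 332844) = Add(Mul(Rational(-82, 93), I, Pow(37, Rational(1, 2))), 332844) = Add(332844, Mul(Rational(-82, 93), I, Pow(37, Rational(1, 2))))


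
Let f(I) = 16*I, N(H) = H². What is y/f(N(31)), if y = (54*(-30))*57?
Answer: -23085/3844 ≈ -6.0055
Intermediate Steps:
y = -92340 (y = -1620*57 = -92340)
y/f(N(31)) = -92340/(16*31²) = -92340/(16*961) = -92340/15376 = -92340*1/15376 = -23085/3844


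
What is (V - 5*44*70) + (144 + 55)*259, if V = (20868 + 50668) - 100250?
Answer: 7427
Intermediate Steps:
V = -28714 (V = 71536 - 100250 = -28714)
(V - 5*44*70) + (144 + 55)*259 = (-28714 - 5*44*70) + (144 + 55)*259 = (-28714 - 220*70) + 199*259 = (-28714 - 15400) + 51541 = -44114 + 51541 = 7427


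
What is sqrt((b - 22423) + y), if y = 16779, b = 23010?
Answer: sqrt(17366) ≈ 131.78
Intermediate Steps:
sqrt((b - 22423) + y) = sqrt((23010 - 22423) + 16779) = sqrt(587 + 16779) = sqrt(17366)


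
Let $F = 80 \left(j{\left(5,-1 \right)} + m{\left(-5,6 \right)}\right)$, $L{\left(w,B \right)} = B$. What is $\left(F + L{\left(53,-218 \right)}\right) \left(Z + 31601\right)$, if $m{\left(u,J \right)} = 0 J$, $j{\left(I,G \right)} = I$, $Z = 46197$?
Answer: $14159236$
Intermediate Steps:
$m{\left(u,J \right)} = 0$
$F = 400$ ($F = 80 \left(5 + 0\right) = 80 \cdot 5 = 400$)
$\left(F + L{\left(53,-218 \right)}\right) \left(Z + 31601\right) = \left(400 - 218\right) \left(46197 + 31601\right) = 182 \cdot 77798 = 14159236$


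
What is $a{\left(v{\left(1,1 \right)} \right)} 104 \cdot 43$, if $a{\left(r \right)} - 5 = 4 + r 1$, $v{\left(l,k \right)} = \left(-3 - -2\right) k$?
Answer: $35776$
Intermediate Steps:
$v{\left(l,k \right)} = - k$ ($v{\left(l,k \right)} = \left(-3 + 2\right) k = - k$)
$a{\left(r \right)} = 9 + r$ ($a{\left(r \right)} = 5 + \left(4 + r 1\right) = 5 + \left(4 + r\right) = 9 + r$)
$a{\left(v{\left(1,1 \right)} \right)} 104 \cdot 43 = \left(9 - 1\right) 104 \cdot 43 = 8 \cdot 104 \cdot 43 = 832 \cdot 43 = 35776$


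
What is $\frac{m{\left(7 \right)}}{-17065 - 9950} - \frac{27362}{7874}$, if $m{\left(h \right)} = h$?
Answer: $- \frac{369619774}{106358055} \approx -3.4752$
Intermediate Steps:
$\frac{m{\left(7 \right)}}{-17065 - 9950} - \frac{27362}{7874} = \frac{7}{-17065 - 9950} - \frac{27362}{7874} = \frac{7}{-27015} - \frac{13681}{3937} = 7 \left(- \frac{1}{27015}\right) - \frac{13681}{3937} = - \frac{7}{27015} - \frac{13681}{3937} = - \frac{369619774}{106358055}$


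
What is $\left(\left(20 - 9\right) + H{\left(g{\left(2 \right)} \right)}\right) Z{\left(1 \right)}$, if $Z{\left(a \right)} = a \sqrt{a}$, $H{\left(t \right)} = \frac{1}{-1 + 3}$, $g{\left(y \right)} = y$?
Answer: $\frac{23}{2} \approx 11.5$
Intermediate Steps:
$H{\left(t \right)} = \frac{1}{2}$
$Z{\left(a \right)} = a^{\frac{3}{2}}$
$\left(\left(20 - 9\right) + H{\left(g{\left(2 \right)} \right)}\right) Z{\left(1 \right)} = \left(\left(20 - 9\right) + \frac{1}{2}\right) 1^{\frac{3}{2}} = \left(\left(20 - 9\right) + \frac{1}{2}\right) 1 = \left(11 + \frac{1}{2}\right) 1 = \frac{23}{2} \cdot 1 = \frac{23}{2}$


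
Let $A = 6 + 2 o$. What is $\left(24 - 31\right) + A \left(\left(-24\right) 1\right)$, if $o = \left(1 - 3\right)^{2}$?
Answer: $-343$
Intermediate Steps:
$o = 4$ ($o = \left(-2\right)^{2} = 4$)
$A = 14$ ($A = 6 + 2 \cdot 4 = 6 + 8 = 14$)
$\left(24 - 31\right) + A \left(\left(-24\right) 1\right) = \left(24 - 31\right) + 14 \left(\left(-24\right) 1\right) = -7 + 14 \left(-24\right) = -7 - 336 = -343$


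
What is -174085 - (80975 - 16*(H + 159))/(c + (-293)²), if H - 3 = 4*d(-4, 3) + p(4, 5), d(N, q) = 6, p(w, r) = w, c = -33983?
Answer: -9029170545/51866 ≈ -1.7409e+5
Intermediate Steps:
H = 31 (H = 3 + (4*6 + 4) = 3 + (24 + 4) = 3 + 28 = 31)
-174085 - (80975 - 16*(H + 159))/(c + (-293)²) = -174085 - (80975 - 16*(31 + 159))/(-33983 + (-293)²) = -174085 - (80975 - 16*190)/(-33983 + 85849) = -174085 - (80975 - 3040)/51866 = -174085 - 77935/51866 = -9029170545/51866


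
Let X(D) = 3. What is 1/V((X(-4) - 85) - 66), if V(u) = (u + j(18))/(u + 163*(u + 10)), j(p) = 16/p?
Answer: 101889/662 ≈ 153.91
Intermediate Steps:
V(u) = (8/9 + u)/(1630 + 164*u) (V(u) = (u + 16/18)/(u + 163*(u + 10)) = (u + 16*(1/18))/(u + 163*(10 + u)) = (u + 8/9)/(u + (1630 + 163*u)) = (8/9 + u)/(1630 + 164*u))
1/V((X(-4) - 85) - 66) = 1/((8 + 9*((3 - 85) - 66))/(18*(815 + 82*((3 - 85) - 66)))) = 1/((8 + 9*(-82 - 66))/(18*(815 + 82*(-82 - 66)))) = 1/((8 + 9*(-148))/(18*(815 + 82*(-148)))) = 1/((8 - 1332)/(18*(815 - 12136))) = 1/((1/18)*(-1324)/(-11321)) = 1/((1/18)*(-1/11321)*(-1324)) = 1/(662/101889) = 101889/662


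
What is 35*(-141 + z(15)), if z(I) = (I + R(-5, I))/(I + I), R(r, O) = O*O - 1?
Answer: -27937/6 ≈ -4656.2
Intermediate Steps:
R(r, O) = -1 + O² (R(r, O) = O² - 1 = -1 + O²)
z(I) = (-1 + I + I²)/(2*I) (z(I) = (I + (-1 + I²))/(I + I) = (-1 + I + I²)/((2*I)) = (-1 + I + I²)*(1/(2*I)) = (-1 + I + I²)/(2*I))
35*(-141 + z(15)) = 35*(-141 + (½)*(-1 + 15 + 15²)/15) = 35*(-141 + (½)*(1/15)*(-1 + 15 + 225)) = 35*(-141 + (½)*(1/15)*239) = 35*(-141 + 239/30) = 35*(-3991/30) = -27937/6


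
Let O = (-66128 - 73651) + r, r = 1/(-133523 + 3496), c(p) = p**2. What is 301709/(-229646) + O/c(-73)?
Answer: -4382884516958011/159124901575418 ≈ -27.544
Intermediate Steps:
r = -1/130027 (r = 1/(-130027) = -1/130027 ≈ -7.6907e-6)
O = -18175044034/130027 (O = (-66128 - 73651) - 1/130027 = -139779 - 1/130027 = -18175044034/130027 ≈ -1.3978e+5)
301709/(-229646) + O/c(-73) = 301709/(-229646) - 18175044034/(130027*((-73)**2)) = 301709*(-1/229646) - 18175044034/130027/5329 = -301709/229646 - 18175044034/130027*1/5329 = -301709/229646 - 18175044034/692913883 = -4382884516958011/159124901575418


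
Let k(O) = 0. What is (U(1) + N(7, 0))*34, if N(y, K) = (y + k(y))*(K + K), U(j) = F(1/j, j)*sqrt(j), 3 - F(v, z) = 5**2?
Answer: -748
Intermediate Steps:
F(v, z) = -22 (F(v, z) = 3 - 1*5**2 = 3 - 1*25 = 3 - 25 = -22)
U(j) = -22*sqrt(j)
N(y, K) = 2*K*y (N(y, K) = (y + 0)*(K + K) = y*(2*K) = 2*K*y)
(U(1) + N(7, 0))*34 = (-22*sqrt(1) + 2*0*7)*34 = (-22*1 + 0)*34 = (-22 + 0)*34 = -22*34 = -748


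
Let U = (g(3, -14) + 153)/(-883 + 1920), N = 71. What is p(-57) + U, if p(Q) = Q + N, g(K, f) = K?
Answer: 14674/1037 ≈ 14.150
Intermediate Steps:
p(Q) = 71 + Q (p(Q) = Q + 71 = 71 + Q)
U = 156/1037 (U = (3 + 153)/(-883 + 1920) = 156/1037 ≈ 0.15043)
p(-57) + U = (71 - 57) + 156/1037 = 14 + 156/1037 = 14674/1037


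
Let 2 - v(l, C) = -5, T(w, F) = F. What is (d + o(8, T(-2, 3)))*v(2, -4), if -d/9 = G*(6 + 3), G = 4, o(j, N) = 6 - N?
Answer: -2247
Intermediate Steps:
v(l, C) = 7 (v(l, C) = 2 - 1*(-5) = 2 + 5 = 7)
d = -324 (d = -36*(6 + 3) = -36*9 = -9*36 = -324)
(d + o(8, T(-2, 3)))*v(2, -4) = (-324 + (6 - 1*3))*7 = (-324 + (6 - 3))*7 = (-324 + 3)*7 = -321*7 = -2247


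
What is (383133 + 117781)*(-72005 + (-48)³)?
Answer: -91465393658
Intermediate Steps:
(383133 + 117781)*(-72005 + (-48)³) = 500914*(-72005 - 110592) = 500914*(-182597) = -91465393658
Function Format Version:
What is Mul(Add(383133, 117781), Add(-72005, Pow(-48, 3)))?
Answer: -91465393658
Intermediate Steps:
Mul(Add(383133, 117781), Add(-72005, Pow(-48, 3))) = Mul(500914, Add(-72005, -110592)) = Mul(500914, -182597) = -91465393658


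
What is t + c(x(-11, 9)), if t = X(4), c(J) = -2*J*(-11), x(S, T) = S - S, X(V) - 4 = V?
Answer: 8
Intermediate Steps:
X(V) = 4 + V
x(S, T) = 0
c(J) = 22*J
t = 8 (t = 4 + 4 = 8)
t + c(x(-11, 9)) = 8 + 22*0 = 8 + 0 = 8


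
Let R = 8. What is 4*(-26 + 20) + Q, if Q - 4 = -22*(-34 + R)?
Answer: 552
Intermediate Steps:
Q = 576 (Q = 4 - 22*(-34 + 8) = 4 - 22*(-26) = 4 + 572 = 576)
4*(-26 + 20) + Q = 4*(-26 + 20) + 576 = 4*(-6) + 576 = -24 + 576 = 552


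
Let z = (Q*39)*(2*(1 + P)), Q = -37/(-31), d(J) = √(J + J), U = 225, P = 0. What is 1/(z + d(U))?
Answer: 14911/1316091 - 4805*√2/2632182 ≈ 0.0087481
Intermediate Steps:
d(J) = √2*√J (d(J) = √(2*J) = √2*√J)
Q = 37/31 (Q = -37*(-1/31) = 37/31 ≈ 1.1935)
z = 2886/31 (z = ((37/31)*39)*(2*(1 + 0)) = 1443*(2*1)/31 = (1443/31)*2 = 2886/31 ≈ 93.097)
1/(z + d(U)) = 1/(2886/31 + √2*√225) = 1/(2886/31 + √2*15) = 1/(2886/31 + 15*√2)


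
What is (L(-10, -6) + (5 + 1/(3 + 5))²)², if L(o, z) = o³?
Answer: 3883657761/4096 ≈ 9.4816e+5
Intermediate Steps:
(L(-10, -6) + (5 + 1/(3 + 5))²)² = ((-10)³ + (5 + 1/(3 + 5))²)² = (-1000 + (5 + 1/8)²)² = (-1000 + (5 + ⅛)²)² = (-1000 + (41/8)²)² = (-1000 + 1681/64)² = (-62319/64)² = 3883657761/4096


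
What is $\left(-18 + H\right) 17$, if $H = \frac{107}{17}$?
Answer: $-199$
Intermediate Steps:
$H = \frac{107}{17}$ ($H = 107 \cdot \frac{1}{17} = \frac{107}{17} \approx 6.2941$)
$\left(-18 + H\right) 17 = \left(-18 + \frac{107}{17}\right) 17 = \left(- \frac{199}{17}\right) 17 = -199$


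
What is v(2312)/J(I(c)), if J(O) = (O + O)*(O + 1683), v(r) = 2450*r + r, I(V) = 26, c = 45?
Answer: 1416678/22217 ≈ 63.766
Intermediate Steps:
v(r) = 2451*r
J(O) = 2*O*(1683 + O) (J(O) = (2*O)*(1683 + O) = 2*O*(1683 + O))
v(2312)/J(I(c)) = (2451*2312)/((2*26*(1683 + 26))) = 5666712/((2*26*1709)) = 5666712/88868 = 5666712*(1/88868) = 1416678/22217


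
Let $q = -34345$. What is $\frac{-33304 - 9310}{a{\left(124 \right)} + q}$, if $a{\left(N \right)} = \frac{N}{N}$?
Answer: $\frac{21307}{17172} \approx 1.2408$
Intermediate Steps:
$a{\left(N \right)} = 1$
$\frac{-33304 - 9310}{a{\left(124 \right)} + q} = \frac{-33304 - 9310}{1 - 34345} = - \frac{42614}{-34344} = \left(-42614\right) \left(- \frac{1}{34344}\right) = \frac{21307}{17172}$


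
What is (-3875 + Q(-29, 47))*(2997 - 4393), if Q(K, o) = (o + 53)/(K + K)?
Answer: 156945300/29 ≈ 5.4119e+6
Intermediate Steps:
Q(K, o) = (53 + o)/(2*K) (Q(K, o) = (53 + o)/((2*K)) = (53 + o)*(1/(2*K)) = (53 + o)/(2*K))
(-3875 + Q(-29, 47))*(2997 - 4393) = (-3875 + (½)*(53 + 47)/(-29))*(2997 - 4393) = (-3875 + (½)*(-1/29)*100)*(-1396) = (-3875 - 50/29)*(-1396) = -112425/29*(-1396) = 156945300/29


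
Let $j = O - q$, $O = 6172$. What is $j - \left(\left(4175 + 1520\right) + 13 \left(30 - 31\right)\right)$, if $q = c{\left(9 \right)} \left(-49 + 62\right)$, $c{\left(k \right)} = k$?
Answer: $373$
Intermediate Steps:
$q = 117$ ($q = 9 \left(-49 + 62\right) = 9 \cdot 13 = 117$)
$j = 6055$ ($j = 6172 - 117 = 6055$)
$j - \left(\left(4175 + 1520\right) + 13 \left(30 - 31\right)\right) = 6055 - \left(\left(4175 + 1520\right) + 13 \left(30 - 31\right)\right) = 6055 - \left(5695 + 13 \left(-1\right)\right) = 6055 - \left(5695 - 13\right) = 6055 - 5682 = 373$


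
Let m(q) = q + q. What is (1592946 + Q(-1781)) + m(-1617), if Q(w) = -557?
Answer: 1589155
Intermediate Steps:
m(q) = 2*q
(1592946 + Q(-1781)) + m(-1617) = (1592946 - 557) + 2*(-1617) = 1592389 - 3234 = 1589155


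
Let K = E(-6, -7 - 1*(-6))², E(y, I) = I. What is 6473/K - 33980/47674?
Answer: 154279911/23837 ≈ 6472.3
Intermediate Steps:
K = 1 (K = (-7 - 1*(-6))² = (-7 + 6)² = (-1)² = 1)
6473/K - 33980/47674 = 6473/1 - 33980/47674 = 6473*1 - 33980*1/47674 = 6473 - 16990/23837 = 154279911/23837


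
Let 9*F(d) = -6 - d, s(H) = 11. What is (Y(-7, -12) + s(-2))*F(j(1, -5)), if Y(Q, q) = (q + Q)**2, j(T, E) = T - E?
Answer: -496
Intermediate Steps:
Y(Q, q) = (Q + q)**2
F(d) = -2/3 - d/9 (F(d) = (-6 - d)/9 = -2/3 - d/9)
(Y(-7, -12) + s(-2))*F(j(1, -5)) = ((-7 - 12)**2 + 11)*(-2/3 - (1 - 1*(-5))/9) = ((-19)**2 + 11)*(-2/3 - (1 + 5)/9) = (361 + 11)*(-2/3 - 1/9*6) = 372*(-2/3 - 2/3) = 372*(-4/3) = -496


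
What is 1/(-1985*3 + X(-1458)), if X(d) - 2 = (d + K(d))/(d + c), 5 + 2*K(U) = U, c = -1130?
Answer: -5176/30808349 ≈ -0.00016801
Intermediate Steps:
K(U) = -5/2 + U/2
X(d) = 2 + (-5/2 + 3*d/2)/(-1130 + d) (X(d) = 2 + (d + (-5/2 + d/2))/(d - 1130) = 2 + (-5/2 + 3*d/2)/(-1130 + d))
1/(-1985*3 + X(-1458)) = 1/(-1985*3 + (-4525 + 7*(-1458))/(2*(-1130 - 1458))) = 1/(-5955 + (1/2)*(-4525 - 10206)/(-2588)) = 1/(-5955 + (1/2)*(-1/2588)*(-14731)) = 1/(-5955 + 14731/5176) = 1/(-30808349/5176) = -5176/30808349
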